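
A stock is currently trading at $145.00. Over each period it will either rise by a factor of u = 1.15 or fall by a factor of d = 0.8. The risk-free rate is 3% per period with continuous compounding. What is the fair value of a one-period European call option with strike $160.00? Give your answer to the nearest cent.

Risk-neutral probability p = (e^0.03 − 0.8)/(1.15 − 0.8) = 0.2305/0.3500 = 0.6584
Terminal stock prices: S_u = 166.8, S_d = 116
Terminal payoffs (S − K): max(6.75, 0) = 6.75, max(-44, 0) = 0
Node 0 (S = 145): V_0 = e^(−0.03)·[0.6584·6.7500 + 0.3416·0.0000] = 4.3131

$4.31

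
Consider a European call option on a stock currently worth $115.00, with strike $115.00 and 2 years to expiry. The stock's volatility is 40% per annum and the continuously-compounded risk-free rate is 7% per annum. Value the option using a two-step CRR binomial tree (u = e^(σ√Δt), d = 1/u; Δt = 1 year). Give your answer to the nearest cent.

$29.37

CRR parameters: u = e^(σ√Δt) = e^(0.4·√1) = 1.4918, d = 1/u = 0.6703
Per-period rate: rΔt = 0.07·1 = 0.07, so R = e^0.07 = 1.0725
Risk-neutral probability p = (e^0.07 − 0.6703)/(1.4918 − 0.6703) = 0.4022/0.8215 = 0.4896
Terminal stock prices: S_uu = 255.9, S_ud = 115, S_dd = 51.67
Terminal payoffs (S − K): max(140.9, 0) = 140.9, max(0, 0) = 0, max(-63.33, 0) = 0
Node u (S = 171.6): V_u = e^(−0.07)·[0.4896·140.9372 + 0.5104·0.0000] = 64.3346
Node d (S = 77.09): V_d = e^(−0.07)·[0.4896·0.0000 + 0.5104·0.0000] = 0.0000
Node 0 (S = 115): V_0 = e^(−0.07)·[0.4896·64.3346 + 0.5104·0.0000] = 29.3672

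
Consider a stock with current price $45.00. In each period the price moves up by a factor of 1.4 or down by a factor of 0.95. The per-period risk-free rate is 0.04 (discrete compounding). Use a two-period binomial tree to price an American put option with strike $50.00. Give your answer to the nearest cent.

Risk-neutral probability p = (1 + 0.04 − 0.95)/(1.4 − 0.95) = 0.0900/0.4500 = 0.2000
Terminal stock prices: S_uu = 88.2, S_ud = 59.85, S_dd = 40.61
Terminal payoffs (K − S): max(-38.2, 0) = 0, max(-9.85, 0) = 0, max(9.388, 0) = 9.388
Node u (S = 63): continuation = 1/1.04·[0.2000·0.0000 + 0.8000·0.0000] = 0.0000; exercise value = 0.0000 ≤ continuation, so V_u = 0.0000
Node d (S = 42.75): continuation = 1/1.04·[0.2000·0.0000 + 0.8000·9.3875] = 7.2212; exercise value = 7.2500 > continuation, so V_d = 7.2500 (exercise)
Node 0 (S = 45): continuation = 1/1.04·[0.2000·0.0000 + 0.8000·7.2500] = 5.5769; exercise value = 5.0000 ≤ continuation, so V_0 = 5.5769

$5.58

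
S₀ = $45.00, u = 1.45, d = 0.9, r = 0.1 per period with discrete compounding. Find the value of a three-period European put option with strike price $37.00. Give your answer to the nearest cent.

$0.81

Risk-neutral probability p = (1 + 0.1 − 0.9)/(1.45 − 0.9) = 0.2000/0.5500 = 0.3636
Terminal stock prices: S_uuu = 137.2, S_uud = 85.15, S_udd = 52.85, S_ddd = 32.81
Terminal payoffs (K − S): max(-100.2, 0) = 0, max(-48.15, 0) = 0, max(-15.85, 0) = 0, max(4.195, 0) = 4.195
Node uu (S = 94.61): V_uu = 1/1.1·[0.3636·0.0000 + 0.6364·0.0000] = 0.0000
Node ud (S = 58.73): V_ud = 1/1.1·[0.3636·0.0000 + 0.6364·0.0000] = 0.0000
Node dd (S = 36.45): V_dd = 1/1.1·[0.3636·0.0000 + 0.6364·4.1950] = 2.4269
Node u (S = 65.25): V_u = 1/1.1·[0.3636·0.0000 + 0.6364·0.0000] = 0.0000
Node d (S = 40.5): V_d = 1/1.1·[0.3636·0.0000 + 0.6364·2.4269] = 1.4040
Node 0 (S = 45): V_0 = 1/1.1·[0.3636·0.0000 + 0.6364·1.4040] = 0.8122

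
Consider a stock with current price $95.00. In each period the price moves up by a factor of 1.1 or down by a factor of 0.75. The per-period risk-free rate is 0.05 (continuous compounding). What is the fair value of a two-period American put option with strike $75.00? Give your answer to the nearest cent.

$0.50

Risk-neutral probability p = (e^0.05 − 0.75)/(1.1 − 0.75) = 0.3013/0.3500 = 0.8608
Terminal stock prices: S_uu = 115, S_ud = 78.38, S_dd = 53.44
Terminal payoffs (K − S): max(-39.95, 0) = 0, max(-3.375, 0) = 0, max(21.56, 0) = 21.56
Node u (S = 104.5): continuation = e^(−0.05)·[0.8608·0.0000 + 0.1392·0.0000] = 0.0000; exercise value = 0.0000 ≤ continuation, so V_u = 0.0000
Node d (S = 71.25): continuation = e^(−0.05)·[0.8608·0.0000 + 0.1392·21.5625] = 2.8556; exercise value = 3.7500 > continuation, so V_d = 3.7500 (exercise)
Node 0 (S = 95): continuation = e^(−0.05)·[0.8608·0.0000 + 0.1392·3.7500] = 0.4966; exercise value = 0.0000 ≤ continuation, so V_0 = 0.4966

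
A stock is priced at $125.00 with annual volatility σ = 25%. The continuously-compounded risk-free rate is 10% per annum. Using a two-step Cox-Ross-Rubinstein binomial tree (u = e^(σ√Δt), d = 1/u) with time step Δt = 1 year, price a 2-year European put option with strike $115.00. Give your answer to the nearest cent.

$4.02

CRR parameters: u = e^(σ√Δt) = e^(0.25·√1) = 1.2840, d = 1/u = 0.7788
Per-period rate: rΔt = 0.1·1 = 0.1, so R = e^0.1 = 1.1052
Risk-neutral probability p = (e^0.1 − 0.7788)/(1.2840 − 0.7788) = 0.3264/0.5052 = 0.6460
Terminal stock prices: S_uu = 206.1, S_ud = 125, S_dd = 75.82
Terminal payoffs (K − S): max(-91.09, 0) = 0, max(-10, 0) = 0, max(39.18, 0) = 39.18
Node u (S = 160.5): V_u = e^(−0.1)·[0.6460·0.0000 + 0.3540·0.0000] = 0.0000
Node d (S = 97.35): V_d = e^(−0.1)·[0.6460·0.0000 + 0.3540·39.1837] = 12.5514
Node 0 (S = 125): V_0 = e^(−0.1)·[0.6460·0.0000 + 0.3540·12.5514] = 4.0205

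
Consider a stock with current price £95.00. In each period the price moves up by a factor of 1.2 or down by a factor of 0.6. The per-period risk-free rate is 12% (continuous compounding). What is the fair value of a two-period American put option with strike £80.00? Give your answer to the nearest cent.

£3.43

Risk-neutral probability p = (e^0.12 − 0.6)/(1.2 − 0.6) = 0.5275/0.6000 = 0.8792
Terminal stock prices: S_uu = 136.8, S_ud = 68.4, S_dd = 34.2
Terminal payoffs (K − S): max(-56.8, 0) = 0, max(11.6, 0) = 11.6, max(45.8, 0) = 45.8
Node u (S = 114): continuation = e^(−0.12)·[0.8792·0.0000 + 0.1208·11.6000] = 1.2432; exercise value = 0.0000 ≤ continuation, so V_u = 1.2432
Node d (S = 57): continuation = e^(−0.12)·[0.8792·11.6000 + 0.1208·45.8000] = 13.9536; exercise value = 23.0000 > continuation, so V_d = 23.0000 (exercise)
Node 0 (S = 95): continuation = e^(−0.12)·[0.8792·1.2432 + 0.1208·23.0000] = 3.4344; exercise value = 0.0000 ≤ continuation, so V_0 = 3.4344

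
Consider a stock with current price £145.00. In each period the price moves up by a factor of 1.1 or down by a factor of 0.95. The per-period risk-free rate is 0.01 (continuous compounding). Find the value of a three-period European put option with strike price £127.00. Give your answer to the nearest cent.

£0.56

Risk-neutral probability p = (e^0.01 − 0.95)/(1.1 − 0.95) = 0.0601/0.1500 = 0.4003
Terminal stock prices: S_uuu = 193, S_uud = 166.7, S_udd = 143.9, S_ddd = 124.3
Terminal payoffs (K − S): max(-66, 0) = 0, max(-39.68, 0) = 0, max(-16.95, 0) = 0, max(2.681, 0) = 2.681
Node uu (S = 175.5): V_uu = e^(−0.01)·[0.4003·0.0000 + 0.5997·0.0000] = 0.0000
Node ud (S = 151.5): V_ud = e^(−0.01)·[0.4003·0.0000 + 0.5997·0.0000] = 0.0000
Node dd (S = 130.9): V_dd = e^(−0.01)·[0.4003·0.0000 + 0.5997·2.6806] = 1.5915
Node u (S = 159.5): V_u = e^(−0.01)·[0.4003·0.0000 + 0.5997·0.0000] = 0.0000
Node d (S = 137.8): V_d = e^(−0.01)·[0.4003·0.0000 + 0.5997·1.5915] = 0.9449
Node 0 (S = 145): V_0 = e^(−0.01)·[0.4003·0.0000 + 0.5997·0.9449] = 0.5610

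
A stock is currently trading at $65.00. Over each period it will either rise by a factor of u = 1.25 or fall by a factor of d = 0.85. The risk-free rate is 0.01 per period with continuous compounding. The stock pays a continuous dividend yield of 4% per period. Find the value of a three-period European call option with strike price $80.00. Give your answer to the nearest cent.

Per-period risk-free factor R = e^0.01 = 1.0101; dividend-adjusted growth = e^(0.01−0.04) = 0.9704.
Risk-neutral probability p = (0.9704 − 0.85)/(1.25 − 0.85) = 0.1204/0.4000 = 0.3011
Terminal stock prices: S_uuu = 127, S_uud = 86.33, S_udd = 58.7, S_ddd = 39.92
Terminal payoffs (S − K): max(46.95, 0) = 46.95, max(6.328, 0) = 6.328, max(-21.3, 0) = 0, max(-40.08, 0) = 0
Node uu (S = 101.6): V_uu = e^(−0.01)·[0.3011·46.9531 + 0.6989·6.3281] = 18.3762
Node ud (S = 69.06): V_ud = e^(−0.01)·[0.3011·6.3281 + 0.6989·0.0000] = 1.8865
Node dd (S = 46.96): V_dd = e^(−0.01)·[0.3011·0.0000 + 0.6989·0.0000] = 0.0000
Node u (S = 81.25): V_u = e^(−0.01)·[0.3011·18.3762 + 0.6989·1.8865] = 6.7836
Node d (S = 55.25): V_d = e^(−0.01)·[0.3011·1.8865 + 0.6989·0.0000] = 0.5624
Node 0 (S = 65): V_0 = e^(−0.01)·[0.3011·6.7836 + 0.6989·0.5624] = 2.4115

$2.41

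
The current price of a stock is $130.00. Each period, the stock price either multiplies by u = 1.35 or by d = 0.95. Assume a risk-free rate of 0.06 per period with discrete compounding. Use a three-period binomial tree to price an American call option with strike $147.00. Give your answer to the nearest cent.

Risk-neutral probability p = (1 + 0.06 − 0.95)/(1.35 − 0.95) = 0.1100/0.4000 = 0.2750
Terminal stock prices: S_uuu = 319.8, S_uud = 225.1, S_udd = 158.4, S_ddd = 111.5
Terminal payoffs (S − K): max(172.8, 0) = 172.8, max(78.08, 0) = 78.08, max(11.39, 0) = 11.39, max(-35.54, 0) = 0
Node uu (S = 236.9): continuation = 1/1.06·[0.2750·172.8488 + 0.7250·78.0788] = 98.2458; exercise value = 89.9250 ≤ continuation, so V_uu = 98.2458
Node ud (S = 166.7): continuation = 1/1.06·[0.2750·78.0788 + 0.7250·11.3887] = 28.0458; exercise value = 19.7250 ≤ continuation, so V_ud = 28.0458
Node dd (S = 117.3): continuation = 1/1.06·[0.2750·11.3887 + 0.7250·0.0000] = 2.9546; exercise value = 0.0000 ≤ continuation, so V_dd = 2.9546
Node u (S = 175.5): continuation = 1/1.06·[0.2750·98.2458 + 0.7250·28.0458] = 44.6705; exercise value = 28.5000 ≤ continuation, so V_u = 44.6705
Node d (S = 123.5): continuation = 1/1.06·[0.2750·28.0458 + 0.7250·2.9546] = 9.2969; exercise value = 0.0000 ≤ continuation, so V_d = 9.2969
Node 0 (S = 130): continuation = 1/1.06·[0.2750·44.6705 + 0.7250·9.2969] = 17.9478; exercise value = 0.0000 ≤ continuation, so V_0 = 17.9478

$17.95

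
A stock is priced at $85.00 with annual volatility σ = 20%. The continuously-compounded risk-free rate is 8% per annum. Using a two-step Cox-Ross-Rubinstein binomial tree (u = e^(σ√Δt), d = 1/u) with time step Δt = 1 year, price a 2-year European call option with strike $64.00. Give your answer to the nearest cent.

CRR parameters: u = e^(σ√Δt) = e^(0.2·√1) = 1.2214, d = 1/u = 0.8187
Per-period rate: rΔt = 0.08·1 = 0.08, so R = e^0.08 = 1.0833
Risk-neutral probability p = (e^0.08 − 0.8187)/(1.2214 − 0.8187) = 0.2646/0.4027 = 0.6570
Terminal stock prices: S_uu = 126.8, S_ud = 85, S_dd = 56.98
Terminal payoffs (S − K): max(62.81, 0) = 62.81, max(21, 0) = 21, max(-7.023, 0) = 0
Node u (S = 103.8): V_u = e^(−0.08)·[0.6570·62.8051 + 0.3430·21.0000] = 44.7398
Node d (S = 69.59): V_d = e^(−0.08)·[0.6570·21.0000 + 0.3430·0.0000] = 12.7363
Node 0 (S = 85): V_0 = e^(−0.08)·[0.6570·44.7398 + 0.3430·12.7363] = 31.1669

$31.17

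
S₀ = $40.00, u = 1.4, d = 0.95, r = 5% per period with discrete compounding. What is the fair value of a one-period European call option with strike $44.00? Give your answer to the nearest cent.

Risk-neutral probability p = (1 + 0.05 − 0.95)/(1.4 − 0.95) = 0.1000/0.4500 = 0.2222
Terminal stock prices: S_u = 56, S_d = 38
Terminal payoffs (S − K): max(12, 0) = 12, max(-6, 0) = 0
Node 0 (S = 40): V_0 = 1/1.05·[0.2222·12.0000 + 0.7778·0.0000] = 2.5397

$2.54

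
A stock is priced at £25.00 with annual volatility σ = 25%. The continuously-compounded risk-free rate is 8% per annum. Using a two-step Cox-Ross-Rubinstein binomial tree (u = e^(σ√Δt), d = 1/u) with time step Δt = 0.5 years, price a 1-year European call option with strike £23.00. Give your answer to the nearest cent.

£4.69

CRR parameters: u = e^(σ√Δt) = e^(0.25·√0.5) = 1.1934, d = 1/u = 0.8380
Per-period rate: rΔt = 0.08·0.5 = 0.04, so R = e^0.04 = 1.0408
Risk-neutral probability p = (e^0.04 − 0.8380)/(1.1934 − 0.8380) = 0.2028/0.3554 = 0.5708
Terminal stock prices: S_uu = 35.6, S_ud = 25, S_dd = 17.55
Terminal payoffs (S − K): max(12.6, 0) = 12.6, max(2, 0) = 2, max(-5.445, 0) = 0
Node u (S = 29.83): V_u = e^(−0.04)·[0.5708·12.6030 + 0.4292·2.0000] = 7.7360
Node d (S = 20.95): V_d = e^(−0.04)·[0.5708·2.0000 + 0.4292·0.0000] = 1.0967
Node 0 (S = 25): V_0 = e^(−0.04)·[0.5708·7.7360 + 0.4292·1.0967] = 4.6945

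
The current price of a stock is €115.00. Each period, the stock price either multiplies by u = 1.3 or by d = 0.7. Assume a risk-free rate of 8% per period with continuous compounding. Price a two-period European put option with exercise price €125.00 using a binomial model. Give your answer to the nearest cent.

Risk-neutral probability p = (e^0.08 − 0.7)/(1.3 − 0.7) = 0.3833/0.6000 = 0.6388
Terminal stock prices: S_uu = 194.4, S_ud = 104.6, S_dd = 56.35
Terminal payoffs (K − S): max(-69.35, 0) = 0, max(20.35, 0) = 20.35, max(68.65, 0) = 68.65
Node u (S = 149.5): V_u = e^(−0.08)·[0.6388·0.0000 + 0.3612·20.3500] = 6.7851
Node d (S = 80.5): V_d = e^(−0.08)·[0.6388·20.3500 + 0.3612·68.6500] = 34.8895
Node 0 (S = 115): V_0 = e^(−0.08)·[0.6388·6.7851 + 0.3612·34.8895] = 15.6340

€15.63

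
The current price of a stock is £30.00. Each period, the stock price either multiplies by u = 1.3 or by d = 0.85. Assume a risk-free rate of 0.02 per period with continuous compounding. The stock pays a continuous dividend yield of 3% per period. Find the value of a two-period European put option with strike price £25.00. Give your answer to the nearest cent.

Per-period risk-free factor R = e^0.02 = 1.0202; dividend-adjusted growth = e^(0.02−0.03) = 0.9900.
Risk-neutral probability p = (0.9900 − 0.85)/(1.3 − 0.85) = 0.1400/0.4500 = 0.3112
Terminal stock prices: S_uu = 50.7, S_ud = 33.15, S_dd = 21.67
Terminal payoffs (K − S): max(-25.7, 0) = 0, max(-8.15, 0) = 0, max(3.325, 0) = 3.325
Node u (S = 39): V_u = e^(−0.02)·[0.3112·0.0000 + 0.6888·0.0000] = 0.0000
Node d (S = 25.5): V_d = e^(−0.02)·[0.3112·0.0000 + 0.6888·3.3250] = 2.2448
Node 0 (S = 30): V_0 = e^(−0.02)·[0.3112·0.0000 + 0.6888·2.2448] = 1.5156

£1.52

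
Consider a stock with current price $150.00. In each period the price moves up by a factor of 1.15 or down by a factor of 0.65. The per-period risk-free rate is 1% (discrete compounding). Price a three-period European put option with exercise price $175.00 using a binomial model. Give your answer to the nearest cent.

$39.10

Risk-neutral probability p = (1 + 0.01 − 0.65)/(1.15 − 0.65) = 0.3600/0.5000 = 0.7200
Terminal stock prices: S_uuu = 228.1, S_uud = 128.9, S_udd = 72.88, S_ddd = 41.19
Terminal payoffs (K − S): max(-53.13, 0) = 0, max(46.06, 0) = 46.06, max(102.1, 0) = 102.1, max(133.8, 0) = 133.8
Node uu (S = 198.4): V_uu = 1/1.01·[0.7200·0.0000 + 0.2800·46.0563] = 12.7681
Node ud (S = 112.1): V_ud = 1/1.01·[0.7200·46.0563 + 0.2800·102.1187] = 61.1423
Node dd (S = 63.38): V_dd = 1/1.01·[0.7200·102.1187 + 0.2800·133.8063] = 109.8923
Node u (S = 172.5): V_u = 1/1.01·[0.7200·12.7681 + 0.2800·61.1423] = 26.0523
Node d (S = 97.5): V_d = 1/1.01·[0.7200·61.1423 + 0.2800·109.8923] = 74.0518
Node 0 (S = 150): V_0 = 1/1.01·[0.7200·26.0523 + 0.2800·74.0518] = 39.1012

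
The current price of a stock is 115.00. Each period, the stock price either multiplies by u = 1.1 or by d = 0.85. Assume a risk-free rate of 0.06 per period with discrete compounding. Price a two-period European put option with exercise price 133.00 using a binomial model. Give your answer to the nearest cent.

7.23

Risk-neutral probability p = (1 + 0.06 − 0.85)/(1.1 − 0.85) = 0.2100/0.2500 = 0.8400
Terminal stock prices: S_uu = 139.2, S_ud = 107.5, S_dd = 83.09
Terminal payoffs (K − S): max(-6.15, 0) = 0, max(25.47, 0) = 25.47, max(49.91, 0) = 49.91
Node u (S = 126.5): V_u = 1/1.06·[0.8400·0.0000 + 0.1600·25.4750] = 3.8453
Node d (S = 97.75): V_d = 1/1.06·[0.8400·25.4750 + 0.1600·49.9125] = 27.7217
Node 0 (S = 115): V_0 = 1/1.06·[0.8400·3.8453 + 0.1600·27.7217] = 7.2316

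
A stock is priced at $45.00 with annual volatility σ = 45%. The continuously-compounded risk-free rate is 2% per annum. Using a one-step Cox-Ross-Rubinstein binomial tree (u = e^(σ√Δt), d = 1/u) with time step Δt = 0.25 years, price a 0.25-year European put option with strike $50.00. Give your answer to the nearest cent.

CRR parameters: u = e^(σ√Δt) = e^(0.45·√0.25) = 1.2523, d = 1/u = 0.7985
Per-period rate: rΔt = 0.02·0.25 = 0.005, so R = e^0.005 = 1.0050
Risk-neutral probability p = (e^0.005 − 0.7985)/(1.2523 − 0.7985) = 0.2065/0.4538 = 0.4550
Terminal stock prices: S_u = 56.35, S_d = 35.93
Terminal payoffs (K − S): max(-6.355, 0) = 0, max(14.07, 0) = 14.07
Node 0 (S = 45): V_0 = e^(−0.005)·[0.4550·0.0000 + 0.5450·14.0668] = 7.6277

$7.63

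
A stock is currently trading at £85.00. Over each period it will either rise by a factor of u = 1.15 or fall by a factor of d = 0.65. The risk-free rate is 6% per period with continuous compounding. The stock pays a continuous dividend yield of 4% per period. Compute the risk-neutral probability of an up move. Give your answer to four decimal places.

Per-period risk-free factor R = e^0.06 = 1.0618; dividend-adjusted growth = e^(0.06−0.04) = 1.0202.
Risk-neutral probability p = (1.0202 − 0.65)/(1.15 − 0.65) = 0.3702/0.5000 = 0.7404

p = 0.7404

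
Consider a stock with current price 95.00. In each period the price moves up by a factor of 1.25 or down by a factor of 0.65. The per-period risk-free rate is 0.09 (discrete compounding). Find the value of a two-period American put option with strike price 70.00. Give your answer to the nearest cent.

Risk-neutral probability p = (1 + 0.09 − 0.65)/(1.25 − 0.65) = 0.4400/0.6000 = 0.7333
Terminal stock prices: S_uu = 148.4, S_ud = 77.19, S_dd = 40.14
Terminal payoffs (K − S): max(-78.44, 0) = 0, max(-7.188, 0) = 0, max(29.86, 0) = 29.86
Node u (S = 118.8): continuation = 1/1.09·[0.7333·0.0000 + 0.2667·0.0000] = 0.0000; exercise value = 0.0000 ≤ continuation, so V_u = 0.0000
Node d (S = 61.75): continuation = 1/1.09·[0.7333·0.0000 + 0.2667·29.8625] = 7.3058; exercise value = 8.2500 > continuation, so V_d = 8.2500 (exercise)
Node 0 (S = 95): continuation = 1/1.09·[0.7333·0.0000 + 0.2667·8.2500] = 2.0183; exercise value = 0.0000 ≤ continuation, so V_0 = 2.0183

2.02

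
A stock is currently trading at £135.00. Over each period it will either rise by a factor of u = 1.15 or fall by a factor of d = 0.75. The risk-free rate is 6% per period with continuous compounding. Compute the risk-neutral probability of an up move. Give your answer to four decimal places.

p = 0.7796

Risk-neutral probability p = (e^0.06 − 0.75)/(1.15 − 0.75) = 0.3118/0.4000 = 0.7796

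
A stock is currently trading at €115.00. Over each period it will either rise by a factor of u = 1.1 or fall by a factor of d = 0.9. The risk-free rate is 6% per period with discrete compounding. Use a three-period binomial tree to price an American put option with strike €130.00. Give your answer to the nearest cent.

€15.00

Risk-neutral probability p = (1 + 0.06 − 0.9)/(1.1 − 0.9) = 0.1600/0.2000 = 0.8000
Terminal stock prices: S_uuu = 153.1, S_uud = 125.2, S_udd = 102.5, S_ddd = 83.84
Terminal payoffs (K − S): max(-23.07, 0) = 0, max(4.765, 0) = 4.765, max(27.53, 0) = 27.53, max(46.16, 0) = 46.16
Node uu (S = 139.2): continuation = 1/1.06·[0.8000·0.0000 + 0.2000·4.7650] = 0.8991; exercise value = 0.0000 ≤ continuation, so V_uu = 0.8991
Node ud (S = 113.9): continuation = 1/1.06·[0.8000·4.7650 + 0.2000·27.5350] = 8.7915; exercise value = 16.1500 > continuation, so V_ud = 16.1500 (exercise)
Node dd (S = 93.15): continuation = 1/1.06·[0.8000·27.5350 + 0.2000·46.1650] = 29.4915; exercise value = 36.8500 > continuation, so V_dd = 36.8500 (exercise)
Node u (S = 126.5): continuation = 1/1.06·[0.8000·0.8991 + 0.2000·16.1500] = 3.7257; exercise value = 3.5000 ≤ continuation, so V_u = 3.7257
Node d (S = 103.5): continuation = 1/1.06·[0.8000·16.1500 + 0.2000·36.8500] = 19.1415; exercise value = 26.5000 > continuation, so V_d = 26.5000 (exercise)
Node 0 (S = 115): continuation = 1/1.06·[0.8000·3.7257 + 0.2000·26.5000] = 7.8119; exercise value = 15.0000 > continuation, so V_0 = 15.0000 (exercise)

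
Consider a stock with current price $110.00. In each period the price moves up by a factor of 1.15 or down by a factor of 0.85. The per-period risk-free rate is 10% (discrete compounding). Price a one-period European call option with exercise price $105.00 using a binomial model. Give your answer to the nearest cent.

Risk-neutral probability p = (1 + 0.1 − 0.85)/(1.15 − 0.85) = 0.2500/0.3000 = 0.8333
Terminal stock prices: S_u = 126.5, S_d = 93.5
Terminal payoffs (S − K): max(21.5, 0) = 21.5, max(-11.5, 0) = 0
Node 0 (S = 110): V_0 = 1/1.1·[0.8333·21.5000 + 0.1667·0.0000] = 16.2879

$16.29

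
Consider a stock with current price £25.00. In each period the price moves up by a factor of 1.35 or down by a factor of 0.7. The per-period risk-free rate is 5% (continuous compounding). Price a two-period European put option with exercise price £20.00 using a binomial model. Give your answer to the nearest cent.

£1.48

Risk-neutral probability p = (e^0.05 − 0.7)/(1.35 − 0.7) = 0.3513/0.6500 = 0.5404
Terminal stock prices: S_uu = 45.56, S_ud = 23.62, S_dd = 12.25
Terminal payoffs (K − S): max(-25.56, 0) = 0, max(-3.625, 0) = 0, max(7.75, 0) = 7.75
Node u (S = 33.75): V_u = e^(−0.05)·[0.5404·0.0000 + 0.4596·0.0000] = 0.0000
Node d (S = 17.5): V_d = e^(−0.05)·[0.5404·0.0000 + 0.4596·7.7500] = 3.3881
Node 0 (S = 25): V_0 = e^(−0.05)·[0.5404·0.0000 + 0.4596·3.3881] = 1.4812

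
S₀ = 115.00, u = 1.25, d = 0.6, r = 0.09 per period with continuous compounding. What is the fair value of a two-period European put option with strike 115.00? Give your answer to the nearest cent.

Risk-neutral probability p = (e^0.09 − 0.6)/(1.25 − 0.6) = 0.4942/0.6500 = 0.7603
Terminal stock prices: S_uu = 179.7, S_ud = 86.25, S_dd = 41.4
Terminal payoffs (K − S): max(-64.69, 0) = 0, max(28.75, 0) = 28.75, max(73.6, 0) = 73.6
Node u (S = 143.8): V_u = e^(−0.09)·[0.7603·0.0000 + 0.2397·28.7500] = 6.2991
Node d (S = 69): V_d = e^(−0.09)·[0.7603·28.7500 + 0.2397·73.6000] = 36.1021
Node 0 (S = 115): V_0 = e^(−0.09)·[0.7603·6.2991 + 0.2397·36.1021] = 12.2867

12.29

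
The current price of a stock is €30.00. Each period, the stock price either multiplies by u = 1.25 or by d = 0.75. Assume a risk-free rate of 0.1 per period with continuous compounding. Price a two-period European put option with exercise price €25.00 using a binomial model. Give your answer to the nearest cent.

Risk-neutral probability p = (e^0.1 − 0.75)/(1.25 − 0.75) = 0.3552/0.5000 = 0.7103
Terminal stock prices: S_uu = 46.88, S_ud = 28.12, S_dd = 16.88
Terminal payoffs (K − S): max(-21.88, 0) = 0, max(-3.125, 0) = 0, max(8.125, 0) = 8.125
Node u (S = 37.5): V_u = e^(−0.1)·[0.7103·0.0000 + 0.2897·0.0000] = 0.0000
Node d (S = 22.5): V_d = e^(−0.1)·[0.7103·0.0000 + 0.2897·8.1250] = 2.1295
Node 0 (S = 30): V_0 = e^(−0.1)·[0.7103·0.0000 + 0.2897·2.1295] = 0.5581

€0.56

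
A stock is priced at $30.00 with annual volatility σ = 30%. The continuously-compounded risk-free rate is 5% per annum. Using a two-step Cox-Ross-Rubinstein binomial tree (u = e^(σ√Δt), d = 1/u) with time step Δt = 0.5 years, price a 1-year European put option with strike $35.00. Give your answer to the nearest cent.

$5.94

CRR parameters: u = e^(σ√Δt) = e^(0.3·√0.5) = 1.2363, d = 1/u = 0.8089
Per-period rate: rΔt = 0.05·0.5 = 0.025, so R = e^0.025 = 1.0253
Risk-neutral probability p = (e^0.025 − 0.8089)/(1.2363 − 0.8089) = 0.2165/0.4275 = 0.5064
Terminal stock prices: S_uu = 45.85, S_ud = 30, S_dd = 19.63
Terminal payoffs (K − S): max(-10.85, 0) = 0, max(5, 0) = 5, max(15.37, 0) = 15.37
Node u (S = 37.09): V_u = e^(−0.025)·[0.5064·0.0000 + 0.4936·5.0000] = 2.4071
Node d (S = 24.27): V_d = e^(−0.025)·[0.5064·5.0000 + 0.4936·15.3725] = 9.8701
Node 0 (S = 30): V_0 = e^(−0.025)·[0.5064·2.4071 + 0.4936·9.8701] = 5.9406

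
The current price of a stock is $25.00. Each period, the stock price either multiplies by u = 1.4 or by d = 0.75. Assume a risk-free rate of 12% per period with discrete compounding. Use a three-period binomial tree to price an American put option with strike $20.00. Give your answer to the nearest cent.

Risk-neutral probability p = (1 + 0.12 − 0.75)/(1.4 − 0.75) = 0.3700/0.6500 = 0.5692
Terminal stock prices: S_uuu = 68.6, S_uud = 36.75, S_udd = 19.69, S_ddd = 10.55
Terminal payoffs (K − S): max(-48.6, 0) = 0, max(-16.75, 0) = 0, max(0.3125, 0) = 0.3125, max(9.453, 0) = 9.453
Node uu (S = 49): continuation = 1/1.12·[0.5692·0.0000 + 0.4308·0.0000] = 0.0000; exercise value = 0.0000 ≤ continuation, so V_uu = 0.0000
Node ud (S = 26.25): continuation = 1/1.12·[0.5692·0.0000 + 0.4308·0.3125] = 0.1202; exercise value = 0.0000 ≤ continuation, so V_ud = 0.1202
Node dd (S = 14.06): continuation = 1/1.12·[0.5692·0.3125 + 0.4308·9.4531] = 3.7946; exercise value = 5.9375 > continuation, so V_dd = 5.9375 (exercise)
Node u (S = 35): continuation = 1/1.12·[0.5692·0.0000 + 0.4308·0.1202] = 0.0462; exercise value = 0.0000 ≤ continuation, so V_u = 0.0462
Node d (S = 18.75): continuation = 1/1.12·[0.5692·0.1202 + 0.4308·5.9375] = 2.3447; exercise value = 1.2500 ≤ continuation, so V_d = 2.3447
Node 0 (S = 25): continuation = 1/1.12·[0.5692·0.0462 + 0.4308·2.3447] = 0.9253; exercise value = 0.0000 ≤ continuation, so V_0 = 0.9253

$0.93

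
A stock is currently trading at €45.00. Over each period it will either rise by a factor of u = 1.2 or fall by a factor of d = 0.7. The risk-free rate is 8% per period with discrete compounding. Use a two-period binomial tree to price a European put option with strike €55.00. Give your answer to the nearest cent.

€7.01

Risk-neutral probability p = (1 + 0.08 − 0.7)/(1.2 − 0.7) = 0.3800/0.5000 = 0.7600
Terminal stock prices: S_uu = 64.8, S_ud = 37.8, S_dd = 22.05
Terminal payoffs (K − S): max(-9.8, 0) = 0, max(17.2, 0) = 17.2, max(32.95, 0) = 32.95
Node u (S = 54): V_u = 1/1.08·[0.7600·0.0000 + 0.2400·17.2000] = 3.8222
Node d (S = 31.5): V_d = 1/1.08·[0.7600·17.2000 + 0.2400·32.9500] = 19.4259
Node 0 (S = 45): V_0 = 1/1.08·[0.7600·3.8222 + 0.2400·19.4259] = 7.0066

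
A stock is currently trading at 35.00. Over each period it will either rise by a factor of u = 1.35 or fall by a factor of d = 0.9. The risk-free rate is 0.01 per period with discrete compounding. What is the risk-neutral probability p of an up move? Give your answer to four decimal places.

Risk-neutral probability p = (1 + 0.01 − 0.9)/(1.35 − 0.9) = 0.1100/0.4500 = 0.2444

p = 0.2444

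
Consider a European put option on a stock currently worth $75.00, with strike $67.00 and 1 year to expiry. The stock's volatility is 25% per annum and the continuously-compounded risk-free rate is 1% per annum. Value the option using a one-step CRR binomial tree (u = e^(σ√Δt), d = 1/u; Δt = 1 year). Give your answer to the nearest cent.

CRR parameters: u = e^(σ√Δt) = e^(0.25·√1) = 1.2840, d = 1/u = 0.7788
Per-period rate: rΔt = 0.01·1 = 0.01, so R = e^0.01 = 1.0101
Risk-neutral probability p = (e^0.01 − 0.7788)/(1.2840 − 0.7788) = 0.2312/0.5052 = 0.4577
Terminal stock prices: S_u = 96.3, S_d = 58.41
Terminal payoffs (K − S): max(-29.3, 0) = 0, max(8.59, 0) = 8.59
Node 0 (S = 75): V_0 = e^(−0.01)·[0.4577·0.0000 + 0.5423·8.5899] = 4.6118

$4.61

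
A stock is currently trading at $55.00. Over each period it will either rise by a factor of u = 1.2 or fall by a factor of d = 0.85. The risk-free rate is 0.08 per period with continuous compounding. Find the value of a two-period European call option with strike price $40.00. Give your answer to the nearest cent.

$20.94

Risk-neutral probability p = (e^0.08 − 0.85)/(1.2 − 0.85) = 0.2333/0.3500 = 0.6665
Terminal stock prices: S_uu = 79.2, S_ud = 56.1, S_dd = 39.74
Terminal payoffs (S − K): max(39.2, 0) = 39.2, max(16.1, 0) = 16.1, max(-0.2625, 0) = 0
Node u (S = 66): V_u = e^(−0.08)·[0.6665·39.2000 + 0.3335·16.1000] = 29.0753
Node d (S = 46.75): V_d = e^(−0.08)·[0.6665·16.1000 + 0.3335·0.0000] = 9.9062
Node 0 (S = 55): V_0 = e^(−0.08)·[0.6665·29.0753 + 0.3335·9.9062] = 20.9391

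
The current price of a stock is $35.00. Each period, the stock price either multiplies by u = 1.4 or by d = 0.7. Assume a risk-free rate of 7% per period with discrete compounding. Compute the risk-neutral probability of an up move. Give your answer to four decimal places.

Risk-neutral probability p = (1 + 0.07 − 0.7)/(1.4 − 0.7) = 0.3700/0.7000 = 0.5286

p = 0.5286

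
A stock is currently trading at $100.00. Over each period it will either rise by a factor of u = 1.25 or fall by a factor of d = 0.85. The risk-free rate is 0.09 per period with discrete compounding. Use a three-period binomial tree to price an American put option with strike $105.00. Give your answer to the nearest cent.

Risk-neutral probability p = (1 + 0.09 − 0.85)/(1.25 − 0.85) = 0.2400/0.4000 = 0.6000
Terminal stock prices: S_uuu = 195.3, S_uud = 132.8, S_udd = 90.31, S_ddd = 61.41
Terminal payoffs (K − S): max(-90.31, 0) = 0, max(-27.81, 0) = 0, max(14.69, 0) = 14.69, max(43.59, 0) = 43.59
Node uu (S = 156.2): continuation = 1/1.09·[0.6000·0.0000 + 0.4000·0.0000] = 0.0000; exercise value = 0.0000 ≤ continuation, so V_uu = 0.0000
Node ud (S = 106.2): continuation = 1/1.09·[0.6000·0.0000 + 0.4000·14.6875] = 5.3899; exercise value = 0.0000 ≤ continuation, so V_ud = 5.3899
Node dd (S = 72.25): continuation = 1/1.09·[0.6000·14.6875 + 0.4000·43.5875] = 24.0803; exercise value = 32.7500 > continuation, so V_dd = 32.7500 (exercise)
Node u (S = 125): continuation = 1/1.09·[0.6000·0.0000 + 0.4000·5.3899] = 1.9779; exercise value = 0.0000 ≤ continuation, so V_u = 1.9779
Node d (S = 85): continuation = 1/1.09·[0.6000·5.3899 + 0.4000·32.7500] = 14.9853; exercise value = 20.0000 > continuation, so V_d = 20.0000 (exercise)
Node 0 (S = 100): continuation = 1/1.09·[0.6000·1.9779 + 0.4000·20.0000] = 8.4282; exercise value = 5.0000 ≤ continuation, so V_0 = 8.4282

$8.43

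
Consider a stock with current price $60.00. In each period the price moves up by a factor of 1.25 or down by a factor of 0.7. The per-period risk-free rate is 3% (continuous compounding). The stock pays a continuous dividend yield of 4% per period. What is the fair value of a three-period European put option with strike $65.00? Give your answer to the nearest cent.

Per-period risk-free factor R = e^0.03 = 1.0305; dividend-adjusted growth = e^(0.03−0.04) = 0.9900.
Risk-neutral probability p = (0.9900 − 0.7)/(1.25 − 0.7) = 0.2900/0.5500 = 0.5274
Terminal stock prices: S_uuu = 117.2, S_uud = 65.62, S_udd = 36.75, S_ddd = 20.58
Terminal payoffs (K − S): max(-52.19, 0) = 0, max(-0.625, 0) = 0, max(28.25, 0) = 28.25, max(44.42, 0) = 44.42
Node uu (S = 93.75): V_uu = e^(−0.03)·[0.5274·0.0000 + 0.4726·0.0000] = 0.0000
Node ud (S = 52.5): V_ud = e^(−0.03)·[0.5274·0.0000 + 0.4726·28.2500] = 12.9574
Node dd (S = 29.4): V_dd = e^(−0.03)·[0.5274·28.2500 + 0.4726·44.4200] = 34.8318
Node u (S = 75): V_u = e^(−0.03)·[0.5274·0.0000 + 0.4726·12.9574] = 5.9431
Node d (S = 42): V_d = e^(−0.03)·[0.5274·12.9574 + 0.4726·34.8318] = 22.6075
Node 0 (S = 60): V_0 = e^(−0.03)·[0.5274·5.9431 + 0.4726·22.6075] = 13.4109

$13.41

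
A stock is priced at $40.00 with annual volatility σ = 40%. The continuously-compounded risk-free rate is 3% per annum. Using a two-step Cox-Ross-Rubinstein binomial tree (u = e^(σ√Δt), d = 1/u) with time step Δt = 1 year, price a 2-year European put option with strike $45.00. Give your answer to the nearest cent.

CRR parameters: u = e^(σ√Δt) = e^(0.4·√1) = 1.4918, d = 1/u = 0.6703
Per-period rate: rΔt = 0.03·1 = 0.03, so R = e^0.03 = 1.0305
Risk-neutral probability p = (e^0.03 − 0.6703)/(1.4918 − 0.6703) = 0.3601/0.8215 = 0.4384
Terminal stock prices: S_uu = 89.02, S_ud = 40, S_dd = 17.97
Terminal payoffs (K − S): max(-44.02, 0) = 0, max(5, 0) = 5, max(27.03, 0) = 27.03
Node u (S = 59.67): V_u = e^(−0.03)·[0.4384·0.0000 + 0.5616·5.0000] = 2.7251
Node d (S = 26.81): V_d = e^(−0.03)·[0.4384·5.0000 + 0.5616·27.0268] = 16.8572
Node 0 (S = 40): V_0 = e^(−0.03)·[0.4384·2.7251 + 0.5616·16.8572] = 10.3468

$10.35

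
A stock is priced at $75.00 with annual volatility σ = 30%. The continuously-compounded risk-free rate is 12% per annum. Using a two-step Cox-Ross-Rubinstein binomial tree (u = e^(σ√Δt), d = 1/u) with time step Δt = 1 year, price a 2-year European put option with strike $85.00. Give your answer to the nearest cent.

$8.24

CRR parameters: u = e^(σ√Δt) = e^(0.3·√1) = 1.3499, d = 1/u = 0.7408
Per-period rate: rΔt = 0.12·1 = 0.12, so R = e^0.12 = 1.1275
Risk-neutral probability p = (e^0.12 − 0.7408)/(1.3499 − 0.7408) = 0.3867/0.6090 = 0.6349
Terminal stock prices: S_uu = 136.7, S_ud = 75, S_dd = 41.16
Terminal payoffs (K − S): max(-51.66, 0) = 0, max(10, 0) = 10, max(43.84, 0) = 43.84
Node u (S = 101.2): V_u = e^(−0.12)·[0.6349·0.0000 + 0.3651·10.0000] = 3.2382
Node d (S = 55.56): V_d = e^(−0.12)·[0.6349·10.0000 + 0.3651·43.8391] = 19.8269
Node 0 (S = 75): V_0 = e^(−0.12)·[0.6349·3.2382 + 0.3651·19.8269] = 8.2437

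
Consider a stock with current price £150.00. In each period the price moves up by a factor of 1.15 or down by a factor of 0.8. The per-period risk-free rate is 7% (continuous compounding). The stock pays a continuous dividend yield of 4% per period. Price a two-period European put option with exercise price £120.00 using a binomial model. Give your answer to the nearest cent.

£2.43

Per-period risk-free factor R = e^0.07 = 1.0725; dividend-adjusted growth = e^(0.07−0.04) = 1.0305.
Risk-neutral probability p = (1.0305 − 0.8)/(1.15 − 0.8) = 0.2305/0.3500 = 0.6584
Terminal stock prices: S_uu = 198.4, S_ud = 138, S_dd = 96
Terminal payoffs (K − S): max(-78.37, 0) = 0, max(-18, 0) = 0, max(24, 0) = 24
Node u (S = 172.5): V_u = e^(−0.07)·[0.6584·0.0000 + 0.3416·0.0000] = 0.0000
Node d (S = 120): V_d = e^(−0.07)·[0.6584·0.0000 + 0.3416·24.0000] = 7.6432
Node 0 (S = 150): V_0 = e^(−0.07)·[0.6584·0.0000 + 0.3416·7.6432] = 2.4341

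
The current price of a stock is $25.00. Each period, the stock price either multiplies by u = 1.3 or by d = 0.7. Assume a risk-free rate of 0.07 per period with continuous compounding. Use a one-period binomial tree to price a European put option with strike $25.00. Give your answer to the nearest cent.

$2.65

Risk-neutral probability p = (e^0.07 − 0.7)/(1.3 − 0.7) = 0.3725/0.6000 = 0.6208
Terminal stock prices: S_u = 32.5, S_d = 17.5
Terminal payoffs (K − S): max(-7.5, 0) = 0, max(7.5, 0) = 7.5
Node 0 (S = 25): V_0 = e^(−0.07)·[0.6208·0.0000 + 0.3792·7.5000] = 2.6514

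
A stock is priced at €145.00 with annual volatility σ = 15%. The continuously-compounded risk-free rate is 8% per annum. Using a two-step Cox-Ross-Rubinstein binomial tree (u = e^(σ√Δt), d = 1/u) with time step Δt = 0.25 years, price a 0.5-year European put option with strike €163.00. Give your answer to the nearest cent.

€13.60

CRR parameters: u = e^(σ√Δt) = e^(0.15·√0.25) = 1.0779, d = 1/u = 0.9277
Per-period rate: rΔt = 0.08·0.25 = 0.02, so R = e^0.02 = 1.0202
Risk-neutral probability p = (e^0.02 − 0.9277)/(1.0779 − 0.9277) = 0.0925/0.1501 = 0.6158
Terminal stock prices: S_uu = 168.5, S_ud = 145, S_dd = 124.8
Terminal payoffs (K − S): max(-5.466, 0) = 0, max(18, 0) = 18, max(38.2, 0) = 38.2
Node u (S = 156.3): V_u = e^(−0.02)·[0.6158·0.0000 + 0.3842·18.0000] = 6.7785
Node d (S = 134.5): V_d = e^(−0.02)·[0.6158·18.0000 + 0.3842·38.1973] = 25.2496
Node 0 (S = 145): V_0 = e^(−0.02)·[0.6158·6.7785 + 0.3842·25.2496] = 13.6002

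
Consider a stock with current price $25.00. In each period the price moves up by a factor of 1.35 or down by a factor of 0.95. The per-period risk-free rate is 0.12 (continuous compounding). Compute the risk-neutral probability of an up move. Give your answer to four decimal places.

Risk-neutral probability p = (e^0.12 − 0.95)/(1.35 − 0.95) = 0.1775/0.4000 = 0.4437

p = 0.4437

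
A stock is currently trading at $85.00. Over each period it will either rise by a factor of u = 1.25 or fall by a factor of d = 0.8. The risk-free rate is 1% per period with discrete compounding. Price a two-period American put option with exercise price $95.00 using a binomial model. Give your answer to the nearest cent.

$16.70

Risk-neutral probability p = (1 + 0.01 − 0.8)/(1.25 − 0.8) = 0.2100/0.4500 = 0.4667
Terminal stock prices: S_uu = 132.8, S_ud = 85, S_dd = 54.4
Terminal payoffs (K − S): max(-37.81, 0) = 0, max(10, 0) = 10, max(40.6, 0) = 40.6
Node u (S = 106.2): continuation = 1/1.01·[0.4667·0.0000 + 0.5333·10.0000] = 5.2805; exercise value = 0.0000 ≤ continuation, so V_u = 5.2805
Node d (S = 68): continuation = 1/1.01·[0.4667·10.0000 + 0.5333·40.6000] = 26.0594; exercise value = 27.0000 > continuation, so V_d = 27.0000 (exercise)
Node 0 (S = 85): continuation = 1/1.01·[0.4667·5.2805 + 0.5333·27.0000] = 16.6973; exercise value = 10.0000 ≤ continuation, so V_0 = 16.6973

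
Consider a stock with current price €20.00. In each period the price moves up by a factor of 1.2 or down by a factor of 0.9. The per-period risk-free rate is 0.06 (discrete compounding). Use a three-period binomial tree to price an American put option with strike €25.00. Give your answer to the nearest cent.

Risk-neutral probability p = (1 + 0.06 − 0.9)/(1.2 − 0.9) = 0.1600/0.3000 = 0.5333
Terminal stock prices: S_uuu = 34.56, S_uud = 25.92, S_udd = 19.44, S_ddd = 14.58
Terminal payoffs (K − S): max(-9.56, 0) = 0, max(-0.92, 0) = 0, max(5.56, 0) = 5.56, max(10.42, 0) = 10.42
Node uu (S = 28.8): continuation = 1/1.06·[0.5333·0.0000 + 0.4667·0.0000] = 0.0000; exercise value = 0.0000 ≤ continuation, so V_uu = 0.0000
Node ud (S = 21.6): continuation = 1/1.06·[0.5333·0.0000 + 0.4667·5.5600] = 2.4478; exercise value = 3.4000 > continuation, so V_ud = 3.4000 (exercise)
Node dd (S = 16.2): continuation = 1/1.06·[0.5333·5.5600 + 0.4667·10.4200] = 7.3849; exercise value = 8.8000 > continuation, so V_dd = 8.8000 (exercise)
Node u (S = 24): continuation = 1/1.06·[0.5333·0.0000 + 0.4667·3.4000] = 1.4969; exercise value = 1.0000 ≤ continuation, so V_u = 1.4969
Node d (S = 18): continuation = 1/1.06·[0.5333·3.4000 + 0.4667·8.8000] = 5.5849; exercise value = 7.0000 > continuation, so V_d = 7.0000 (exercise)
Node 0 (S = 20): continuation = 1/1.06·[0.5333·1.4969 + 0.4667·7.0000] = 3.8349; exercise value = 5.0000 > continuation, so V_0 = 5.0000 (exercise)

€5.00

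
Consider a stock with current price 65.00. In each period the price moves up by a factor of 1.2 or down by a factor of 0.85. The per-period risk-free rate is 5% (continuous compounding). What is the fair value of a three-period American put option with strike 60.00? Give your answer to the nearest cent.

Risk-neutral probability p = (e^0.05 − 0.85)/(1.2 − 0.85) = 0.2013/0.3500 = 0.5751
Terminal stock prices: S_uuu = 112.3, S_uud = 79.56, S_udd = 56.35, S_ddd = 39.92
Terminal payoffs (K − S): max(-52.32, 0) = 0, max(-19.56, 0) = 0, max(3.645, 0) = 3.645, max(20.08, 0) = 20.08
Node uu (S = 93.6): continuation = e^(−0.05)·[0.5751·0.0000 + 0.4249·0.0000] = 0.0000; exercise value = 0.0000 ≤ continuation, so V_uu = 0.0000
Node ud (S = 66.3): continuation = e^(−0.05)·[0.5751·0.0000 + 0.4249·3.6450] = 1.4734; exercise value = 0.0000 ≤ continuation, so V_ud = 1.4734
Node dd (S = 46.96): continuation = e^(−0.05)·[0.5751·3.6450 + 0.4249·20.0819] = 10.1113; exercise value = 13.0375 > continuation, so V_dd = 13.0375 (exercise)
Node u (S = 78): continuation = e^(−0.05)·[0.5751·0.0000 + 0.4249·1.4734] = 0.5956; exercise value = 0.0000 ≤ continuation, so V_u = 0.5956
Node d (S = 55.25): continuation = e^(−0.05)·[0.5751·1.4734 + 0.4249·13.0375] = 6.0759; exercise value = 4.7500 ≤ continuation, so V_d = 6.0759
Node 0 (S = 65): continuation = e^(−0.05)·[0.5751·0.5956 + 0.4249·6.0759] = 2.7818; exercise value = 0.0000 ≤ continuation, so V_0 = 2.7818

2.78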